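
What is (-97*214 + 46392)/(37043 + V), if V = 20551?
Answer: 12817/28797 ≈ 0.44508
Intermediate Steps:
(-97*214 + 46392)/(37043 + V) = (-97*214 + 46392)/(37043 + 20551) = (-20758 + 46392)/57594 = 25634*(1/57594) = 12817/28797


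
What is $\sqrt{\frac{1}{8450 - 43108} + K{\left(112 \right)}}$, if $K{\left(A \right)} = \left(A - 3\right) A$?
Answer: $\frac{\sqrt{14663968341854}}{34658} \approx 110.49$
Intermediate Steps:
$K{\left(A \right)} = A \left(-3 + A\right)$ ($K{\left(A \right)} = \left(-3 + A\right) A = A \left(-3 + A\right)$)
$\sqrt{\frac{1}{8450 - 43108} + K{\left(112 \right)}} = \sqrt{\frac{1}{8450 - 43108} + 112 \left(-3 + 112\right)} = \sqrt{\frac{1}{-34658} + 112 \cdot 109} = \sqrt{- \frac{1}{34658} + 12208} = \sqrt{\frac{423104863}{34658}} = \frac{\sqrt{14663968341854}}{34658}$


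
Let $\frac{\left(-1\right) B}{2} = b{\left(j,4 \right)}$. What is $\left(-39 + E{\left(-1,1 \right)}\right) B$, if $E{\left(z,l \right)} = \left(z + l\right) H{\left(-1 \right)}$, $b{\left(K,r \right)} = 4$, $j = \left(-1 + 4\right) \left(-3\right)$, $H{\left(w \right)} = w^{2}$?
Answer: $312$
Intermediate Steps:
$j = -9$ ($j = 3 \left(-3\right) = -9$)
$B = -8$ ($B = \left(-2\right) 4 = -8$)
$E{\left(z,l \right)} = l + z$ ($E{\left(z,l \right)} = \left(z + l\right) \left(-1\right)^{2} = \left(l + z\right) 1 = l + z$)
$\left(-39 + E{\left(-1,1 \right)}\right) B = \left(-39 + \left(1 - 1\right)\right) \left(-8\right) = \left(-39 + 0\right) \left(-8\right) = \left(-39\right) \left(-8\right) = 312$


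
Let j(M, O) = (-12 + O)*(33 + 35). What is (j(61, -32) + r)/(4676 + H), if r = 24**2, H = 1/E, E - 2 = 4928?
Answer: -11910880/23052681 ≈ -0.51668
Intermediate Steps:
E = 4930 (E = 2 + 4928 = 4930)
j(M, O) = -816 + 68*O (j(M, O) = (-12 + O)*68 = -816 + 68*O)
H = 1/4930 ≈ 0.00020284
r = 576
(j(61, -32) + r)/(4676 + H) = ((-816 + 68*(-32)) + 576)/(4676 + 1/4930) = ((-816 - 2176) + 576)/(23052681/4930) = (-2992 + 576)*(4930/23052681) = -2416*4930/23052681 = -11910880/23052681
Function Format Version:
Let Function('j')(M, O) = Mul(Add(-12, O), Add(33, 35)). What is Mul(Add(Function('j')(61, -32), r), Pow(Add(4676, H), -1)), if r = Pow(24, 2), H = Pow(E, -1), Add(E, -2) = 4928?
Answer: Rational(-11910880, 23052681) ≈ -0.51668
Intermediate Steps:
E = 4930 (E = Add(2, 4928) = 4930)
Function('j')(M, O) = Add(-816, Mul(68, O)) (Function('j')(M, O) = Mul(Add(-12, O), 68) = Add(-816, Mul(68, O)))
H = Rational(1, 4930) (H = Pow(4930, -1) = Rational(1, 4930) ≈ 0.00020284)
r = 576
Mul(Add(Function('j')(61, -32), r), Pow(Add(4676, H), -1)) = Mul(Add(Add(-816, Mul(68, -32)), 576), Pow(Add(4676, Rational(1, 4930)), -1)) = Mul(Add(Add(-816, -2176), 576), Pow(Rational(23052681, 4930), -1)) = Mul(Add(-2992, 576), Rational(4930, 23052681)) = Mul(-2416, Rational(4930, 23052681)) = Rational(-11910880, 23052681)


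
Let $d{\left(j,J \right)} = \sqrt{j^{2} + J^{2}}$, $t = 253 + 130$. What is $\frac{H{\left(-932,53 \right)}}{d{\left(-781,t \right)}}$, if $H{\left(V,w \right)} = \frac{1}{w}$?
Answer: $\frac{\sqrt{30266}}{8020490} \approx 2.1691 \cdot 10^{-5}$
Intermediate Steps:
$t = 383$
$d{\left(j,J \right)} = \sqrt{J^{2} + j^{2}}$
$\frac{H{\left(-932,53 \right)}}{d{\left(-781,t \right)}} = \frac{1}{53 \sqrt{383^{2} + \left(-781\right)^{2}}} = \frac{1}{53 \sqrt{146689 + 609961}} = \frac{1}{53 \sqrt{756650}} = \frac{1}{53 \cdot 5 \sqrt{30266}} = \frac{\frac{1}{151330} \sqrt{30266}}{53} = \frac{\sqrt{30266}}{8020490}$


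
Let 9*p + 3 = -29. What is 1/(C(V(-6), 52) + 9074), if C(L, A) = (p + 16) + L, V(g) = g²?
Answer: 9/82102 ≈ 0.00010962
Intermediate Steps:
p = -32/9 (p = -⅓ + (⅑)*(-29) = -⅓ - 29/9 = -32/9 ≈ -3.5556)
C(L, A) = 112/9 + L (C(L, A) = (-32/9 + 16) + L = 112/9 + L)
1/(C(V(-6), 52) + 9074) = 1/((112/9 + (-6)²) + 9074) = 1/((112/9 + 36) + 9074) = 1/(436/9 + 9074) = 1/(82102/9) = 9/82102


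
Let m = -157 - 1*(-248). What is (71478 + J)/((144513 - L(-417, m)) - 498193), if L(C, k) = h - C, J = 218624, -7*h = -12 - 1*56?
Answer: -2030714/2478747 ≈ -0.81925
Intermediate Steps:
m = 91 (m = -157 + 248 = 91)
h = 68/7 (h = -(-12 - 1*56)/7 = -(-12 - 56)/7 = -⅐*(-68) = 68/7 ≈ 9.7143)
L(C, k) = 68/7 - C
(71478 + J)/((144513 - L(-417, m)) - 498193) = (71478 + 218624)/((144513 - (68/7 - 1*(-417))) - 498193) = 290102/((144513 - (68/7 + 417)) - 498193) = 290102/((144513 - 1*2987/7) - 498193) = 290102/((144513 - 2987/7) - 498193) = 290102/(1008604/7 - 498193) = 290102/(-2478747/7) = 290102*(-7/2478747) = -2030714/2478747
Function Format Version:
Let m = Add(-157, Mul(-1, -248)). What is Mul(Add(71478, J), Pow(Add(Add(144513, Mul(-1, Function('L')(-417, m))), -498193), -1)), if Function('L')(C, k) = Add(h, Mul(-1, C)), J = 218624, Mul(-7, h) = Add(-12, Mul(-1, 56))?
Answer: Rational(-2030714, 2478747) ≈ -0.81925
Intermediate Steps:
m = 91 (m = Add(-157, 248) = 91)
h = Rational(68, 7) (h = Mul(Rational(-1, 7), Add(-12, Mul(-1, 56))) = Mul(Rational(-1, 7), Add(-12, -56)) = Mul(Rational(-1, 7), -68) = Rational(68, 7) ≈ 9.7143)
Function('L')(C, k) = Add(Rational(68, 7), Mul(-1, C))
Mul(Add(71478, J), Pow(Add(Add(144513, Mul(-1, Function('L')(-417, m))), -498193), -1)) = Mul(Add(71478, 218624), Pow(Add(Add(144513, Mul(-1, Add(Rational(68, 7), Mul(-1, -417)))), -498193), -1)) = Mul(290102, Pow(Add(Add(144513, Mul(-1, Add(Rational(68, 7), 417))), -498193), -1)) = Mul(290102, Pow(Add(Add(144513, Mul(-1, Rational(2987, 7))), -498193), -1)) = Mul(290102, Pow(Add(Add(144513, Rational(-2987, 7)), -498193), -1)) = Mul(290102, Pow(Add(Rational(1008604, 7), -498193), -1)) = Mul(290102, Pow(Rational(-2478747, 7), -1)) = Mul(290102, Rational(-7, 2478747)) = Rational(-2030714, 2478747)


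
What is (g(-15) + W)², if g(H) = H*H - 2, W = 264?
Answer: 237169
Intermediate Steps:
g(H) = -2 + H² (g(H) = H² - 2 = -2 + H²)
(g(-15) + W)² = ((-2 + (-15)²) + 264)² = ((-2 + 225) + 264)² = (223 + 264)² = 487² = 237169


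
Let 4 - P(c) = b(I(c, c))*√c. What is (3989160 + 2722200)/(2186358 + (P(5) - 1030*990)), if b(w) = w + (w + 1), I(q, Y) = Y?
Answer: 7829888680320/1361100221639 + 73824960*√5/1361100221639 ≈ 5.7527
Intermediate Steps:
b(w) = 1 + 2*w (b(w) = w + (1 + w) = 1 + 2*w)
P(c) = 4 - √c*(1 + 2*c) (P(c) = 4 - (1 + 2*c)*√c = 4 - √c*(1 + 2*c))
(3989160 + 2722200)/(2186358 + (P(5) - 1030*990)) = (3989160 + 2722200)/(2186358 + ((4 - √5*(1 + 2*5)) - 1030*990)) = 6711360/(2186358 + ((4 - √5*(1 + 10)) - 1019700)) = 6711360/(2186358 + ((4 - 1*√5*11) - 1019700)) = 6711360/(2186358 + ((4 - 11*√5) - 1019700)) = 6711360/(2186358 + (-1019696 - 11*√5)) = 6711360/(1166662 - 11*√5)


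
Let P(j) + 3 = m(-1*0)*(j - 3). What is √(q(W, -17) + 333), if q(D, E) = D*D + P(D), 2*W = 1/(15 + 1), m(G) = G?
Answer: √337921/32 ≈ 18.166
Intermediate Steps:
P(j) = -3 (P(j) = -3 + (-1*0)*(j - 3) = -3 + 0*(-3 + j) = -3 + 0 = -3)
W = 1/32 (W = 1/(2*(15 + 1)) = (½)/16 = (½)*(1/16) = 1/32 ≈ 0.031250)
q(D, E) = -3 + D² (q(D, E) = D*D - 3 = D² - 3 = -3 + D²)
√(q(W, -17) + 333) = √((-3 + (1/32)²) + 333) = √((-3 + 1/1024) + 333) = √(-3071/1024 + 333) = √(337921/1024) = √337921/32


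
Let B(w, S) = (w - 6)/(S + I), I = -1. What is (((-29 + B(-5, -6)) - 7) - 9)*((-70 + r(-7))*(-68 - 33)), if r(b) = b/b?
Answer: -2118576/7 ≈ -3.0265e+5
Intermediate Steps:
r(b) = 1
B(w, S) = (-6 + w)/(-1 + S) (B(w, S) = (w - 6)/(S - 1) = (-6 + w)/(-1 + S))
(((-29 + B(-5, -6)) - 7) - 9)*((-70 + r(-7))*(-68 - 33)) = (((-29 + (-6 - 5)/(-1 - 6)) - 7) - 9)*((-70 + 1)*(-68 - 33)) = (((-29 - 11/(-7)) - 7) - 9)*(-69*(-101)) = (((-29 - ⅐*(-11)) - 7) - 9)*6969 = (((-29 + 11/7) - 7) - 9)*6969 = ((-192/7 - 7) - 9)*6969 = (-241/7 - 9)*6969 = -304/7*6969 = -2118576/7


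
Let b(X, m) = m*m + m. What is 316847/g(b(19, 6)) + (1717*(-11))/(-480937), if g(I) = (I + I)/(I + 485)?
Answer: 80306077438261/40398708 ≈ 1.9878e+6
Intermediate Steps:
b(X, m) = m + m**2 (b(X, m) = m**2 + m = m + m**2)
g(I) = 2*I/(485 + I) (g(I) = (2*I)/(485 + I) = 2*I/(485 + I))
316847/g(b(19, 6)) + (1717*(-11))/(-480937) = 316847/((2*(6*(1 + 6))/(485 + 6*(1 + 6)))) + (1717*(-11))/(-480937) = 316847/((2*(6*7)/(485 + 6*7))) - 18887*(-1/480937) = 316847/((2*42/(485 + 42))) + 18887/480937 = 316847/((2*42/527)) + 18887/480937 = 316847/((2*42*(1/527))) + 18887/480937 = 316847/(84/527) + 18887/480937 = 316847*(527/84) + 18887/480937 = 166978369/84 + 18887/480937 = 80306077438261/40398708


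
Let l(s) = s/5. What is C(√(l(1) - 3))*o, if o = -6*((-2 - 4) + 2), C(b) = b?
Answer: 24*I*√70/5 ≈ 40.16*I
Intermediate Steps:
l(s) = s/5 (l(s) = s*(⅕) = s/5)
o = 24 (o = -6*(-6 + 2) = -6*(-4) = 24)
C(√(l(1) - 3))*o = √((⅕)*1 - 3)*24 = √(⅕ - 3)*24 = √(-14/5)*24 = (I*√70/5)*24 = 24*I*√70/5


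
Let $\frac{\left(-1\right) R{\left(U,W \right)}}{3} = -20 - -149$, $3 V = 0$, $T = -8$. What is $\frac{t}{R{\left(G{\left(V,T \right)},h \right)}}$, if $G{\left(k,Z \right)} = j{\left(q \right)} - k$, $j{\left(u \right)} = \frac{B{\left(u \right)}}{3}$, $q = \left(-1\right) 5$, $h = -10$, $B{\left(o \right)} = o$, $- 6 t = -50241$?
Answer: $- \frac{16747}{774} \approx -21.637$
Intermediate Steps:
$t = \frac{16747}{2}$ ($t = \left(- \frac{1}{6}\right) \left(-50241\right) = \frac{16747}{2} \approx 8373.5$)
$V = 0$ ($V = \frac{1}{3} \cdot 0 = 0$)
$q = -5$
$j{\left(u \right)} = \frac{u}{3}$
$G{\left(k,Z \right)} = - \frac{5}{3} - k$ ($G{\left(k,Z \right)} = \frac{1}{3} \left(-5\right) - k = - \frac{5}{3} - k$)
$R{\left(U,W \right)} = -387$ ($R{\left(U,W \right)} = - 3 \left(-20 - -149\right) = - 3 \left(-20 + 149\right) = \left(-3\right) 129 = -387$)
$\frac{t}{R{\left(G{\left(V,T \right)},h \right)}} = \frac{16747}{2 \left(-387\right)} = \frac{16747}{2} \left(- \frac{1}{387}\right) = - \frac{16747}{774}$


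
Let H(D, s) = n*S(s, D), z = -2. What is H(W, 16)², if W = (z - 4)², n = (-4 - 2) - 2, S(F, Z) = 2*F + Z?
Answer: 295936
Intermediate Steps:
S(F, Z) = Z + 2*F
n = -8 (n = -6 - 2 = -8)
W = 36 (W = (-2 - 4)² = (-6)² = 36)
H(D, s) = -16*s - 8*D (H(D, s) = -8*(D + 2*s) = -16*s - 8*D)
H(W, 16)² = (-16*16 - 8*36)² = (-256 - 288)² = (-544)² = 295936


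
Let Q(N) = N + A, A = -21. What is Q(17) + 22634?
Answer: 22630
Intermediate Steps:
Q(N) = -21 + N (Q(N) = N - 21 = -21 + N)
Q(17) + 22634 = (-21 + 17) + 22634 = -4 + 22634 = 22630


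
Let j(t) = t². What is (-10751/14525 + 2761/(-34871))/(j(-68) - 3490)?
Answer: -23055647/31909580325 ≈ -0.00072253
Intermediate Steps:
(-10751/14525 + 2761/(-34871))/(j(-68) - 3490) = (-10751/14525 + 2761/(-34871))/((-68)² - 3490) = (-10751*1/14525 + 2761*(-1/34871))/(4624 - 3490) = (-10751/14525 - 2761/34871)/1134 = -415001646/506501275*1/1134 = -23055647/31909580325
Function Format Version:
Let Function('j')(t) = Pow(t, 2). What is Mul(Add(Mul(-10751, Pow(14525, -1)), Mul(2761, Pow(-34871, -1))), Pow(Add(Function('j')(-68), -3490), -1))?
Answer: Rational(-23055647, 31909580325) ≈ -0.00072253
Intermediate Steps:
Mul(Add(Mul(-10751, Pow(14525, -1)), Mul(2761, Pow(-34871, -1))), Pow(Add(Function('j')(-68), -3490), -1)) = Mul(Add(Mul(-10751, Pow(14525, -1)), Mul(2761, Pow(-34871, -1))), Pow(Add(Pow(-68, 2), -3490), -1)) = Mul(Add(Mul(-10751, Rational(1, 14525)), Mul(2761, Rational(-1, 34871))), Pow(Add(4624, -3490), -1)) = Mul(Add(Rational(-10751, 14525), Rational(-2761, 34871)), Pow(1134, -1)) = Mul(Rational(-415001646, 506501275), Rational(1, 1134)) = Rational(-23055647, 31909580325)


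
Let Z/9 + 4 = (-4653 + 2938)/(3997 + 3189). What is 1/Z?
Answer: -7186/274131 ≈ -0.026214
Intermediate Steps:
Z = -274131/7186 (Z = -36 + 9*((-4653 + 2938)/(3997 + 3189)) = -36 + 9*(-1715/7186) = -36 - 15435/7186 = -274131/7186 ≈ -38.148)
1/Z = 1/(-274131/7186) = -7186/274131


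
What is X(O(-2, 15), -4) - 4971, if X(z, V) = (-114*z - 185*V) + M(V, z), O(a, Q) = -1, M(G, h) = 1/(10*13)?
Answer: -535209/130 ≈ -4117.0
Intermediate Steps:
M(G, h) = 1/130 (M(G, h) = (1/10)*(1/13) = 1/130)
X(z, V) = 1/130 - 185*V - 114*z (X(z, V) = (-114*z - 185*V) + 1/130 = (-185*V - 114*z) + 1/130 = 1/130 - 185*V - 114*z)
X(O(-2, 15), -4) - 4971 = (1/130 - 185*(-4) - 114*(-1)) - 4971 = (1/130 + 740 + 114) - 4971 = 111021/130 - 4971 = -535209/130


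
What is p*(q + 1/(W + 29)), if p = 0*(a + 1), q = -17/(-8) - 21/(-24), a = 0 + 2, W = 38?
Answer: 0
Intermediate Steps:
a = 2
q = 3 (q = -17*(-⅛) - 21*(-1/24) = 17/8 + 7/8 = 3)
p = 0 (p = 0*(2 + 1) = 0*3 = 0)
p*(q + 1/(W + 29)) = 0*(3 + 1/(38 + 29)) = 0*(3 + 1/67) = 0*(202/67) = 0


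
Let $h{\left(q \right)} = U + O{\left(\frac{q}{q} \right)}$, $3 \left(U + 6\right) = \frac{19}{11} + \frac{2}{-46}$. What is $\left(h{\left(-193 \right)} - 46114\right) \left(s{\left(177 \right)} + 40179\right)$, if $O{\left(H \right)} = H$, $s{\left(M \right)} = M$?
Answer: $- \frac{470872395540}{253} \approx -1.8612 \cdot 10^{9}$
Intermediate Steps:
$U = - \frac{1376}{253}$ ($U = -6 + \frac{\frac{19}{11} + \frac{2}{-46}}{3} = -6 + \frac{19 \cdot \frac{1}{11} + 2 \left(- \frac{1}{46}\right)}{3} = -6 + \frac{\frac{19}{11} - \frac{1}{23}}{3} = -6 + \frac{1}{3} \cdot \frac{426}{253} = -6 + \frac{142}{253} = - \frac{1376}{253} \approx -5.4387$)
$h{\left(q \right)} = - \frac{1123}{253}$ ($h{\left(q \right)} = - \frac{1376}{253} + \frac{q}{q} = - \frac{1376}{253} + 1 = - \frac{1123}{253}$)
$\left(h{\left(-193 \right)} - 46114\right) \left(s{\left(177 \right)} + 40179\right) = \left(- \frac{1123}{253} - 46114\right) \left(177 + 40179\right) = \left(- \frac{11667965}{253}\right) 40356 = - \frac{470872395540}{253}$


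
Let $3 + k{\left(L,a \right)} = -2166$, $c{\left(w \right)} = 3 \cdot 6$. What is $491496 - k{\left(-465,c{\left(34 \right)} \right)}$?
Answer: $493665$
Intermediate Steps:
$c{\left(w \right)} = 18$
$k{\left(L,a \right)} = -2169$ ($k{\left(L,a \right)} = -3 - 2166 = -2169$)
$491496 - k{\left(-465,c{\left(34 \right)} \right)} = 491496 - -2169 = 491496 + 2169 = 493665$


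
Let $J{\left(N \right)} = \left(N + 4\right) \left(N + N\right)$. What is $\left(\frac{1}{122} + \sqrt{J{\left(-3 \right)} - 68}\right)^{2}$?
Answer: $- \frac{1101415}{14884} + \frac{i \sqrt{74}}{61} \approx -74.0 + 0.14102 i$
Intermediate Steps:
$J{\left(N \right)} = 2 N \left(4 + N\right)$ ($J{\left(N \right)} = \left(4 + N\right) 2 N = 2 N \left(4 + N\right)$)
$\left(\frac{1}{122} + \sqrt{J{\left(-3 \right)} - 68}\right)^{2} = \left(\frac{1}{122} + \sqrt{2 \left(-3\right) \left(4 - 3\right) - 68}\right)^{2} = \left(\frac{1}{122} + \sqrt{2 \left(-3\right) 1 - 68}\right)^{2} = \left(\frac{1}{122} + \sqrt{-6 - 68}\right)^{2} = \left(\frac{1}{122} + \sqrt{-74}\right)^{2} = \left(\frac{1}{122} + i \sqrt{74}\right)^{2}$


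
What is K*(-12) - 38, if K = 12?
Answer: -182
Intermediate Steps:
K*(-12) - 38 = 12*(-12) - 38 = -144 - 38 = -182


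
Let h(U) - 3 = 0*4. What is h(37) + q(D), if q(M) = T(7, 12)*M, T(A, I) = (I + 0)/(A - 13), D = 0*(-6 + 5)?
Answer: 3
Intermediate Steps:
D = 0 (D = 0*(-1) = 0)
T(A, I) = I/(-13 + A)
h(U) = 3 (h(U) = 3 + 0*4 = 3 + 0 = 3)
q(M) = -2*M (q(M) = (12/(-13 + 7))*M = (12/(-6))*M = (12*(-⅙))*M = -2*M)
h(37) + q(D) = 3 - 2*0 = 3 + 0 = 3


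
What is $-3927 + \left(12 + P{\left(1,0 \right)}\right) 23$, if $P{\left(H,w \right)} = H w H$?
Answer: $-3651$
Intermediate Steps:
$P{\left(H,w \right)} = w H^{2}$
$-3927 + \left(12 + P{\left(1,0 \right)}\right) 23 = -3927 + \left(12 + 0 \cdot 1^{2}\right) 23 = -3927 + \left(12 + 0 \cdot 1\right) 23 = -3927 + \left(12 + 0\right) 23 = -3927 + 12 \cdot 23 = -3927 + 276 = -3651$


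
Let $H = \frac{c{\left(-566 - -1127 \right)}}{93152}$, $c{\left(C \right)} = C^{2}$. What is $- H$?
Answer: $- \frac{314721}{93152} \approx -3.3786$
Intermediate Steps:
$H = \frac{314721}{93152}$ ($H = \frac{\left(-566 - -1127\right)^{2}}{93152} = \left(-566 + 1127\right)^{2} \cdot \frac{1}{93152} = 561^{2} \cdot \frac{1}{93152} = 314721 \cdot \frac{1}{93152} = \frac{314721}{93152} \approx 3.3786$)
$- H = \left(-1\right) \frac{314721}{93152} = - \frac{314721}{93152}$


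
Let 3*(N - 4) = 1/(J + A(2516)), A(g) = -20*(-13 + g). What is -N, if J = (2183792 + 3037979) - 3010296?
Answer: -25936981/6484245 ≈ -4.0000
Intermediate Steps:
A(g) = 260 - 20*g
J = 2211475 (J = 5221771 - 3010296 = 2211475)
N = 25936981/6484245 (N = 4 + 1/(3*(2211475 + (260 - 20*2516))) = 4 + 1/(3*(2211475 + (260 - 50320))) = 4 + 1/(3*(2211475 - 50060)) = 4 + (⅓)/2161415 = 4 + (⅓)*(1/2161415) = 4 + 1/6484245 = 25936981/6484245 ≈ 4.0000)
-N = -1*25936981/6484245 = -25936981/6484245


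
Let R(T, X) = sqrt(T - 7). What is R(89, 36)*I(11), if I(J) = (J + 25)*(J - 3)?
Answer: 288*sqrt(82) ≈ 2607.9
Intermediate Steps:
I(J) = (-3 + J)*(25 + J) (I(J) = (25 + J)*(-3 + J) = (-3 + J)*(25 + J))
R(T, X) = sqrt(-7 + T)
R(89, 36)*I(11) = sqrt(-7 + 89)*(-75 + 11**2 + 22*11) = sqrt(82)*(-75 + 121 + 242) = sqrt(82)*288 = 288*sqrt(82)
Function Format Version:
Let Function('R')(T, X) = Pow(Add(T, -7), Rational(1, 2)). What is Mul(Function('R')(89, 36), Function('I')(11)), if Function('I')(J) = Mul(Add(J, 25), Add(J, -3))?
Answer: Mul(288, Pow(82, Rational(1, 2))) ≈ 2607.9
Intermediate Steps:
Function('I')(J) = Mul(Add(-3, J), Add(25, J)) (Function('I')(J) = Mul(Add(25, J), Add(-3, J)) = Mul(Add(-3, J), Add(25, J)))
Function('R')(T, X) = Pow(Add(-7, T), Rational(1, 2))
Mul(Function('R')(89, 36), Function('I')(11)) = Mul(Pow(Add(-7, 89), Rational(1, 2)), Add(-75, Pow(11, 2), Mul(22, 11))) = Mul(Pow(82, Rational(1, 2)), Add(-75, 121, 242)) = Mul(Pow(82, Rational(1, 2)), 288) = Mul(288, Pow(82, Rational(1, 2)))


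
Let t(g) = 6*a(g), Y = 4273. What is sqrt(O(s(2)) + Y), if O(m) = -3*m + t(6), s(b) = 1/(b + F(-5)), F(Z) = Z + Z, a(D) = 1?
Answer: sqrt(68470)/4 ≈ 65.417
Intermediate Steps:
F(Z) = 2*Z
t(g) = 6 (t(g) = 6*1 = 6)
s(b) = 1/(-10 + b) (s(b) = 1/(b + 2*(-5)) = 1/(b - 10) = 1/(-10 + b))
O(m) = 6 - 3*m (O(m) = -3*m + 6 = 6 - 3*m)
sqrt(O(s(2)) + Y) = sqrt((6 - 3/(-10 + 2)) + 4273) = sqrt((6 - 3/(-8)) + 4273) = sqrt((6 - 3*(-1/8)) + 4273) = sqrt((6 + 3/8) + 4273) = sqrt(51/8 + 4273) = sqrt(34235/8) = sqrt(68470)/4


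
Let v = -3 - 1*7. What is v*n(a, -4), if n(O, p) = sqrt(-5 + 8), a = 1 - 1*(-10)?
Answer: -10*sqrt(3) ≈ -17.320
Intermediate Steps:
v = -10 (v = -3 - 7 = -10)
a = 11 (a = 1 + 10 = 11)
n(O, p) = sqrt(3)
v*n(a, -4) = -10*sqrt(3)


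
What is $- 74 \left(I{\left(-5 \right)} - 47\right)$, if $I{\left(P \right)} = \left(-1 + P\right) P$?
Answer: $1258$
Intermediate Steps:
$I{\left(P \right)} = P \left(-1 + P\right)$
$- 74 \left(I{\left(-5 \right)} - 47\right) = - 74 \left(- 5 \left(-1 - 5\right) - 47\right) = - 74 \left(\left(-5\right) \left(-6\right) - 47\right) = - 74 \left(30 - 47\right) = \left(-74\right) \left(-17\right) = 1258$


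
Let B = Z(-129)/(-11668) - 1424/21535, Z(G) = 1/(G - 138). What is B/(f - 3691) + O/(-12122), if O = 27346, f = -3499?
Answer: -599585064869347841/265786578915167400 ≈ -2.2559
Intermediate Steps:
Z(G) = 1/(-138 + G)
B = -4436245409/67089191460 (B = 1/(-138 - 129*(-11668)) - 1424/21535 = -1/11668/(-267) - 1424*1/21535 = -1/267*(-1/11668) - 1424/21535 = 1/3115356 - 1424/21535 = -4436245409/67089191460 ≈ -0.066125)
B/(f - 3691) + O/(-12122) = -4436245409/(67089191460*(-3499 - 3691)) + 27346/(-12122) = -4436245409/67089191460/(-7190) + 27346*(-1/12122) = -4436245409/67089191460*(-1/7190) - 1243/551 = 4436245409/482371286597400 - 1243/551 = -599585064869347841/265786578915167400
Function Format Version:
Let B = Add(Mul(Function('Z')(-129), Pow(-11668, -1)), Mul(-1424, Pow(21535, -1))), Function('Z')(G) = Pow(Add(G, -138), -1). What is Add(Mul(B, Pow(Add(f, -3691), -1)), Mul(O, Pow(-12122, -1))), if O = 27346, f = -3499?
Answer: Rational(-599585064869347841, 265786578915167400) ≈ -2.2559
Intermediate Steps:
Function('Z')(G) = Pow(Add(-138, G), -1)
B = Rational(-4436245409, 67089191460) (B = Add(Mul(Pow(Add(-138, -129), -1), Pow(-11668, -1)), Mul(-1424, Pow(21535, -1))) = Add(Mul(Pow(-267, -1), Rational(-1, 11668)), Mul(-1424, Rational(1, 21535))) = Add(Mul(Rational(-1, 267), Rational(-1, 11668)), Rational(-1424, 21535)) = Add(Rational(1, 3115356), Rational(-1424, 21535)) = Rational(-4436245409, 67089191460) ≈ -0.066125)
Add(Mul(B, Pow(Add(f, -3691), -1)), Mul(O, Pow(-12122, -1))) = Add(Mul(Rational(-4436245409, 67089191460), Pow(Add(-3499, -3691), -1)), Mul(27346, Pow(-12122, -1))) = Add(Mul(Rational(-4436245409, 67089191460), Pow(-7190, -1)), Mul(27346, Rational(-1, 12122))) = Add(Mul(Rational(-4436245409, 67089191460), Rational(-1, 7190)), Rational(-1243, 551)) = Add(Rational(4436245409, 482371286597400), Rational(-1243, 551)) = Rational(-599585064869347841, 265786578915167400)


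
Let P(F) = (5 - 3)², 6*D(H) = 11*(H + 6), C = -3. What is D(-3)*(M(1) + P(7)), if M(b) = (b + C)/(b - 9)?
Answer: 187/8 ≈ 23.375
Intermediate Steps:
D(H) = 11 + 11*H/6 (D(H) = (11*(H + 6))/6 = (11*(6 + H))/6 = (66 + 11*H)/6 = 11 + 11*H/6)
P(F) = 4 (P(F) = 2² = 4)
M(b) = (-3 + b)/(-9 + b) (M(b) = (b - 3)/(b - 9) = (-3 + b)/(-9 + b))
D(-3)*(M(1) + P(7)) = (11 + (11/6)*(-3))*((-3 + 1)/(-9 + 1) + 4) = (11 - 11/2)*(-2/(-8) + 4) = 11*(-⅛*(-2) + 4)/2 = 11*(¼ + 4)/2 = (11/2)*(17/4) = 187/8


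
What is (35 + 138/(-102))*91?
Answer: 52052/17 ≈ 3061.9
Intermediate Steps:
(35 + 138/(-102))*91 = (35 + 138*(-1/102))*91 = (35 - 23/17)*91 = (572/17)*91 = 52052/17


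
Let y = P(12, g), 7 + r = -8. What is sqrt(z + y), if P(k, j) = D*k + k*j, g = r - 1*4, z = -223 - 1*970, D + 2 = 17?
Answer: I*sqrt(1241) ≈ 35.228*I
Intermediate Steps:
D = 15 (D = -2 + 17 = 15)
r = -15 (r = -7 - 8 = -15)
z = -1193 (z = -223 - 970 = -1193)
g = -19 (g = -15 - 1*4 = -15 - 4 = -19)
P(k, j) = 15*k + j*k (P(k, j) = 15*k + k*j = 15*k + j*k)
y = -48 (y = 12*(15 - 19) = 12*(-4) = -48)
sqrt(z + y) = sqrt(-1193 - 48) = sqrt(-1241) = I*sqrt(1241)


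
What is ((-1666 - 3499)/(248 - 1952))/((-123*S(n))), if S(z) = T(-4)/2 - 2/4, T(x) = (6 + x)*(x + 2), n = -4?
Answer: 1033/104796 ≈ 0.0098573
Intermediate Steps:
T(x) = (2 + x)*(6 + x) (T(x) = (6 + x)*(2 + x) = (2 + x)*(6 + x))
S(z) = -5/2 (S(z) = (12 + (-4)² + 8*(-4))/2 - 2/4 = (12 + 16 - 32)*(½) - 2*¼ = -4*½ - ½ = -2 - ½ = -5/2)
((-1666 - 3499)/(248 - 1952))/((-123*S(n))) = ((-1666 - 3499)/(248 - 1952))/((-123*(-5/2))) = (-5165/(-1704))/(615/2) = -5165*(-1/1704)*(2/615) = (5165/1704)*(2/615) = 1033/104796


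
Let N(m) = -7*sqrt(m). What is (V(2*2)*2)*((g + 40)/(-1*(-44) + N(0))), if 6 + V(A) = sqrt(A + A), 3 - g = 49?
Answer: 18/11 - 6*sqrt(2)/11 ≈ 0.86497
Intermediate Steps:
g = -46 (g = 3 - 1*49 = 3 - 49 = -46)
V(A) = -6 + sqrt(2)*sqrt(A) (V(A) = -6 + sqrt(A + A) = -6 + sqrt(2*A) = -6 + sqrt(2)*sqrt(A))
(V(2*2)*2)*((g + 40)/(-1*(-44) + N(0))) = ((-6 + sqrt(2)*sqrt(2*2))*2)*((-46 + 40)/(-1*(-44) - 7*sqrt(0))) = ((-6 + sqrt(2)*sqrt(4))*2)*(-6/(44 - 7*0)) = ((-6 + sqrt(2)*2)*2)*(-6/(44 + 0)) = ((-6 + 2*sqrt(2))*2)*(-6/44) = (-12 + 4*sqrt(2))*(-6*1/44) = (-12 + 4*sqrt(2))*(-3/22) = 18/11 - 6*sqrt(2)/11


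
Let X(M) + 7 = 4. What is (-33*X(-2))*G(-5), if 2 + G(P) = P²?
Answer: 2277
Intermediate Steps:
X(M) = -3 (X(M) = -7 + 4 = -3)
G(P) = -2 + P²
(-33*X(-2))*G(-5) = (-33*(-3))*(-2 + (-5)²) = 99*(-2 + 25) = 99*23 = 2277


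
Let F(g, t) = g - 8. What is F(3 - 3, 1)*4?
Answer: -32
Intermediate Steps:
F(g, t) = -8 + g
F(3 - 3, 1)*4 = (-8 + (3 - 3))*4 = (-8 + 0)*4 = -8*4 = -32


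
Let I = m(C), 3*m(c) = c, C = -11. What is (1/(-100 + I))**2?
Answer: 9/96721 ≈ 9.3051e-5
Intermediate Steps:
m(c) = c/3
I = -11/3 (I = (1/3)*(-11) = -11/3 ≈ -3.6667)
(1/(-100 + I))**2 = (1/(-100 - 11/3))**2 = (1/(-311/3))**2 = (-3/311)**2 = 9/96721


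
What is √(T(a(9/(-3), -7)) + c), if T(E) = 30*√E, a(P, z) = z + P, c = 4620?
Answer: √(4620 + 30*I*√10) ≈ 67.974 + 0.6978*I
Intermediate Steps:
a(P, z) = P + z
√(T(a(9/(-3), -7)) + c) = √(30*√(9/(-3) - 7) + 4620) = √(30*√(9*(-⅓) - 7) + 4620) = √(30*√(-3 - 7) + 4620) = √(30*√(-10) + 4620) = √(30*(I*√10) + 4620) = √(30*I*√10 + 4620) = √(4620 + 30*I*√10)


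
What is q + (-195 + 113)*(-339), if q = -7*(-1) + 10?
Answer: 27815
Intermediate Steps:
q = 17 (q = 7 + 10 = 17)
q + (-195 + 113)*(-339) = 17 + (-195 + 113)*(-339) = 17 - 82*(-339) = 17 + 27798 = 27815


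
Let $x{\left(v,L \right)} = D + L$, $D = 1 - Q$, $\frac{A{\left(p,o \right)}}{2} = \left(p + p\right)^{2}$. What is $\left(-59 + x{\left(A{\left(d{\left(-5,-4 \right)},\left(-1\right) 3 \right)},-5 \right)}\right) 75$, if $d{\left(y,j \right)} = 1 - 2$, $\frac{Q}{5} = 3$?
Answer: $-5850$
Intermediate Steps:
$Q = 15$ ($Q = 5 \cdot 3 = 15$)
$d{\left(y,j \right)} = -1$ ($d{\left(y,j \right)} = 1 - 2 = -1$)
$A{\left(p,o \right)} = 8 p^{2}$ ($A{\left(p,o \right)} = 2 \left(p + p\right)^{2} = 2 \left(2 p\right)^{2} = 2 \cdot 4 p^{2} = 8 p^{2}$)
$D = -14$ ($D = 1 - 15 = -14$)
$x{\left(v,L \right)} = -14 + L$
$\left(-59 + x{\left(A{\left(d{\left(-5,-4 \right)},\left(-1\right) 3 \right)},-5 \right)}\right) 75 = \left(-59 - 19\right) 75 = \left(-78\right) 75 = -5850$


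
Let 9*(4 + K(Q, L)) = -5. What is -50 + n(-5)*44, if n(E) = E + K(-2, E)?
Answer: -4234/9 ≈ -470.44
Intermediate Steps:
K(Q, L) = -41/9 (K(Q, L) = -4 + (⅑)*(-5) = -4 - 5/9 = -41/9)
n(E) = -41/9 + E (n(E) = E - 41/9 = -41/9 + E)
-50 + n(-5)*44 = -50 + (-41/9 - 5)*44 = -50 - 86/9*44 = -50 - 3784/9 = -4234/9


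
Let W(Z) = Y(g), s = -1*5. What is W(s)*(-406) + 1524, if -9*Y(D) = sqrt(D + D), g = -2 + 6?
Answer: 1524 + 812*sqrt(2)/9 ≈ 1651.6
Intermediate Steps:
s = -5
g = 4
Y(D) = -sqrt(2)*sqrt(D)/9 (Y(D) = -sqrt(D + D)/9 = -sqrt(2)*sqrt(D)/9)
W(Z) = -2*sqrt(2)/9 (W(Z) = -sqrt(2)*sqrt(4)/9 = -1/9*sqrt(2)*2 = -2*sqrt(2)/9)
W(s)*(-406) + 1524 = -2*sqrt(2)/9*(-406) + 1524 = 812*sqrt(2)/9 + 1524 = 1524 + 812*sqrt(2)/9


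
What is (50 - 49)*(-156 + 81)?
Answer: -75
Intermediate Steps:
(50 - 49)*(-156 + 81) = 1*(-75) = -75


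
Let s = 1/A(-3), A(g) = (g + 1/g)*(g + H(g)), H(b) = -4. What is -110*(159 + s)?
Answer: -122463/7 ≈ -17495.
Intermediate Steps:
A(g) = (-4 + g)*(g + 1/g) (A(g) = (g + 1/g)*(g - 4) = (g + 1/g)*(-4 + g) = (-4 + g)*(g + 1/g))
s = 3/70 (s = 1/(1 + (-3)² - 4*(-3) - 4/(-3)) = 1/(1 + 9 + 12 - 4*(-⅓)) = 1/(1 + 9 + 12 + 4/3) = 1/(70/3) = 3/70 ≈ 0.042857)
-110*(159 + s) = -110*(159 + 3/70) = -110*11133/70 = -122463/7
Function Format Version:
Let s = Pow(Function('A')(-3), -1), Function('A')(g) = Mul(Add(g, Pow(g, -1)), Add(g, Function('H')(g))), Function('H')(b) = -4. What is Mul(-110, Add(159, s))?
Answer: Rational(-122463, 7) ≈ -17495.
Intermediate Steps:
Function('A')(g) = Mul(Add(-4, g), Add(g, Pow(g, -1))) (Function('A')(g) = Mul(Add(g, Pow(g, -1)), Add(g, -4)) = Mul(Add(g, Pow(g, -1)), Add(-4, g)) = Mul(Add(-4, g), Add(g, Pow(g, -1))))
s = Rational(3, 70) (s = Pow(Add(1, Pow(-3, 2), Mul(-4, -3), Mul(-4, Pow(-3, -1))), -1) = Pow(Add(1, 9, 12, Mul(-4, Rational(-1, 3))), -1) = Pow(Add(1, 9, 12, Rational(4, 3)), -1) = Pow(Rational(70, 3), -1) = Rational(3, 70) ≈ 0.042857)
Mul(-110, Add(159, s)) = Mul(-110, Add(159, Rational(3, 70))) = Mul(-110, Rational(11133, 70)) = Rational(-122463, 7)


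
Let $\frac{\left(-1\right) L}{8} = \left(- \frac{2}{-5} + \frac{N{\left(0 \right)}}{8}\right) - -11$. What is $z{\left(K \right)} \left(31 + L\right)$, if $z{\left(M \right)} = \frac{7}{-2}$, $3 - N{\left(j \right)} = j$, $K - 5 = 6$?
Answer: $\frac{1106}{5} \approx 221.2$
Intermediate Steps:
$K = 11$ ($K = 5 + 6 = 11$)
$N{\left(j \right)} = 3 - j$
$z{\left(M \right)} = - \frac{7}{2}$ ($z{\left(M \right)} = 7 \left(- \frac{1}{2}\right) = - \frac{7}{2}$)
$L = - \frac{471}{5}$ ($L = - 8 \left(\left(- \frac{2}{-5} + \frac{3 - 0}{8}\right) - -11\right) = - 8 \left(\left(\left(-2\right) \left(- \frac{1}{5}\right) + \left(3 + 0\right) \frac{1}{8}\right) + 11\right) = - 8 \left(\left(\frac{2}{5} + 3 \cdot \frac{1}{8}\right) + 11\right) = - 8 \left(\left(\frac{2}{5} + \frac{3}{8}\right) + 11\right) = - 8 \left(\frac{31}{40} + 11\right) = \left(-8\right) \frac{471}{40} = - \frac{471}{5} \approx -94.2$)
$z{\left(K \right)} \left(31 + L\right) = - \frac{7 \left(31 - \frac{471}{5}\right)}{2} = \left(- \frac{7}{2}\right) \left(- \frac{316}{5}\right) = \frac{1106}{5}$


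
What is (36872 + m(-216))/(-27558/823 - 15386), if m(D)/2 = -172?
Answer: -7515636/3172559 ≈ -2.3689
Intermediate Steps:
m(D) = -344 (m(D) = 2*(-172) = -344)
(36872 + m(-216))/(-27558/823 - 15386) = (36872 - 344)/(-27558/823 - 15386) = 36528/(-27558*1/823 - 15386) = 36528/(-27558/823 - 15386) = 36528/(-12690236/823) = 36528*(-823/12690236) = -7515636/3172559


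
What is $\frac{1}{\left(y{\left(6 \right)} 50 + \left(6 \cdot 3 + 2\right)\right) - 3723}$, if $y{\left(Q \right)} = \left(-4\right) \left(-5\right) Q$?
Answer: $\frac{1}{2297} \approx 0.00043535$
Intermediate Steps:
$y{\left(Q \right)} = 20 Q$
$\frac{1}{\left(y{\left(6 \right)} 50 + \left(6 \cdot 3 + 2\right)\right) - 3723} = \frac{1}{\left(20 \cdot 6 \cdot 50 + \left(6 \cdot 3 + 2\right)\right) - 3723} = \frac{1}{\left(120 \cdot 50 + \left(18 + 2\right)\right) - 3723} = \frac{1}{\left(6000 + 20\right) - 3723} = \frac{1}{6020 - 3723} = \frac{1}{2297}$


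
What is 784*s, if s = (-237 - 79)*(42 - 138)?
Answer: 23783424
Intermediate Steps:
s = 30336 (s = -316*(-96) = 30336)
784*s = 784*30336 = 23783424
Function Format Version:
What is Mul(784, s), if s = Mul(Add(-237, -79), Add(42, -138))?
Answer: 23783424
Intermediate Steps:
s = 30336 (s = Mul(-316, -96) = 30336)
Mul(784, s) = Mul(784, 30336) = 23783424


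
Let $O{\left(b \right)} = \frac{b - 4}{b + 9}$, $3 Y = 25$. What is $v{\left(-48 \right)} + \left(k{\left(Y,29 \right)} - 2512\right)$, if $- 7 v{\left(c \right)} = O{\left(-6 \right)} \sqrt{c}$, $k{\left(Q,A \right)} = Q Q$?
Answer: $- \frac{21983}{9} + \frac{40 i \sqrt{3}}{21} \approx -2442.6 + 3.2991 i$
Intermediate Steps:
$Y = \frac{25}{3}$ ($Y = \frac{1}{3} \cdot 25 = \frac{25}{3} \approx 8.3333$)
$O{\left(b \right)} = \frac{-4 + b}{9 + b}$
$k{\left(Q,A \right)} = Q^{2}$
$v{\left(c \right)} = \frac{10 \sqrt{c}}{21}$ ($v{\left(c \right)} = - \frac{\frac{-4 - 6}{9 - 6} \sqrt{c}}{7} = - \frac{\frac{1}{3} \left(-10\right) \sqrt{c}}{7} = - \frac{\left(- \frac{10}{3}\right) \sqrt{c}}{7} = \frac{10 \sqrt{c}}{21}$)
$v{\left(-48 \right)} + \left(k{\left(Y,29 \right)} - 2512\right) = \frac{10 \sqrt{-48}}{21} + \left(\left(\frac{25}{3}\right)^{2} - 2512\right) = \frac{10 \cdot 4 i \sqrt{3}}{21} + \left(\frac{625}{9} - 2512\right) = \frac{40 i \sqrt{3}}{21} - \frac{21983}{9} = - \frac{21983}{9} + \frac{40 i \sqrt{3}}{21}$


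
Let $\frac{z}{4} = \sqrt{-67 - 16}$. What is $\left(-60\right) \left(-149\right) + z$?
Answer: $8940 + 4 i \sqrt{83} \approx 8940.0 + 36.442 i$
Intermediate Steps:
$z = 4 i \sqrt{83}$ ($z = 4 \sqrt{-67 - 16} = 4 \sqrt{-83} = 4 i \sqrt{83} \approx 36.442 i$)
$\left(-60\right) \left(-149\right) + z = \left(-60\right) \left(-149\right) + 4 i \sqrt{83} = 8940 + 4 i \sqrt{83}$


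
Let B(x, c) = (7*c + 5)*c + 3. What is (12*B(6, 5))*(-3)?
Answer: -7308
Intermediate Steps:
B(x, c) = 3 + c*(5 + 7*c) (B(x, c) = (5 + 7*c)*c + 3 = c*(5 + 7*c) + 3 = 3 + c*(5 + 7*c))
(12*B(6, 5))*(-3) = (12*(3 + 5*5 + 7*5²))*(-3) = (12*(3 + 25 + 7*25))*(-3) = (12*(3 + 25 + 175))*(-3) = (12*203)*(-3) = 2436*(-3) = -7308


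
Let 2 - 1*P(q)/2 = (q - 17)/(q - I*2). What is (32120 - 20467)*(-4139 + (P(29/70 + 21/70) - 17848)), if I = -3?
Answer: -12037234369/47 ≈ -2.5611e+8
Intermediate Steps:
P(q) = 4 - 2*(-17 + q)/(6 + q) (P(q) = 4 - 2*(q - 17)/(q - 1*(-3)*2) = 4 - 2*(-17 + q)/(q + 3*2) = 4 - 2*(-17 + q)/(q + 6) = 4 - 2*(-17 + q)/(6 + q))
(32120 - 20467)*(-4139 + (P(29/70 + 21/70) - 17848)) = (32120 - 20467)*(-4139 + (2*(29 + (29/70 + 21/70))/(6 + (29/70 + 21/70)) - 17848)) = 11653*(-4139 + (2*(29 + (29*(1/70) + 21*(1/70)))/(6 + (29*(1/70) + 21*(1/70))) - 17848)) = 11653*(-4139 + (2*(29 + (29/70 + 3/10))/(6 + (29/70 + 3/10)) - 17848)) = 11653*(-4139 + (2*(29 + 5/7)/(6 + 5/7) - 17848)) = 11653*(-4139 + (2*(208/7)/(47/7) - 17848)) = 11653*(-4139 + (2*(7/47)*(208/7) - 17848)) = 11653*(-4139 + (416/47 - 17848)) = 11653*(-4139 - 838440/47) = 11653*(-1032973/47) = -12037234369/47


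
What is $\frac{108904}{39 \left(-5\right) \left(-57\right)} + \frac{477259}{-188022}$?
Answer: $\frac{5057204701}{696621510} \approx 7.2596$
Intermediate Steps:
$\frac{108904}{39 \left(-5\right) \left(-57\right)} + \frac{477259}{-188022} = \frac{108904}{\left(-195\right) \left(-57\right)} + 477259 \left(- \frac{1}{188022}\right) = \frac{108904}{11115} - \frac{477259}{188022} = \frac{5057204701}{696621510}$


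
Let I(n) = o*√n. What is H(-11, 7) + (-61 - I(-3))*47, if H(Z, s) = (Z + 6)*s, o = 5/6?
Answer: -2902 - 235*I*√3/6 ≈ -2902.0 - 67.839*I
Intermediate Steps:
o = ⅚ (o = 5*(⅙) = ⅚ ≈ 0.83333)
I(n) = 5*√n/6
H(Z, s) = s*(6 + Z) (H(Z, s) = (6 + Z)*s = s*(6 + Z))
H(-11, 7) + (-61 - I(-3))*47 = 7*(6 - 11) + (-61 - 5*√(-3)/6)*47 = 7*(-5) + (-61 - 5*I*√3/6)*47 = -35 + (-61 - 5*I*√3/6)*47 = -35 + (-2867 - 235*I*√3/6) = -2902 - 235*I*√3/6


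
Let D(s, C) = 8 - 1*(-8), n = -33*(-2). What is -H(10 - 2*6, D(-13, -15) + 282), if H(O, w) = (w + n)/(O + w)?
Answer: -91/74 ≈ -1.2297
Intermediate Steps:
n = 66
D(s, C) = 16 (D(s, C) = 8 + 8 = 16)
H(O, w) = (66 + w)/(O + w) (H(O, w) = (w + 66)/(O + w) = (66 + w)/(O + w))
-H(10 - 2*6, D(-13, -15) + 282) = -(66 + (16 + 282))/((10 - 2*6) + (16 + 282)) = -(66 + 298)/((10 - 12) + 298) = -364/(-2 + 298) = -364/296 = -1*91/74 = -91/74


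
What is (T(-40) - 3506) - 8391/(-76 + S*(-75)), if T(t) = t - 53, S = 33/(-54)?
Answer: -601073/181 ≈ -3320.8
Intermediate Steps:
S = -11/18 (S = 33*(-1/54) = -11/18 ≈ -0.61111)
T(t) = -53 + t
(T(-40) - 3506) - 8391/(-76 + S*(-75)) = ((-53 - 40) - 3506) - 8391/(-76 - 11/18*(-75)) = (-93 - 3506) - 8391/(-76 + 275/6) = -3599 - 8391/(-181/6) = -3599 - 8391*(-6/181) = -3599 + 50346/181 = -601073/181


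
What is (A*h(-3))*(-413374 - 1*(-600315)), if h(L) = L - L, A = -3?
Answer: 0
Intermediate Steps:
h(L) = 0
(A*h(-3))*(-413374 - 1*(-600315)) = (-3*0)*(-413374 - 1*(-600315)) = 0*(-413374 + 600315) = 0*186941 = 0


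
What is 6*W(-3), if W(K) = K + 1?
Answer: -12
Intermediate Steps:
W(K) = 1 + K
6*W(-3) = 6*(1 - 3) = 6*(-2) = -12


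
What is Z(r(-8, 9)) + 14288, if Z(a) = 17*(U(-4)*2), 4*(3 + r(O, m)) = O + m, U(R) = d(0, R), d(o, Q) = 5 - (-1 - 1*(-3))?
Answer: 14390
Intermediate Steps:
d(o, Q) = 3 (d(o, Q) = 5 - (-1 + 3) = 5 - 1*2 = 5 - 2 = 3)
U(R) = 3
r(O, m) = -3 + O/4 + m/4 (r(O, m) = -3 + (O + m)/4 = -3 + (O/4 + m/4) = -3 + O/4 + m/4)
Z(a) = 102 (Z(a) = 17*(3*2) = 17*6 = 102)
Z(r(-8, 9)) + 14288 = 102 + 14288 = 14390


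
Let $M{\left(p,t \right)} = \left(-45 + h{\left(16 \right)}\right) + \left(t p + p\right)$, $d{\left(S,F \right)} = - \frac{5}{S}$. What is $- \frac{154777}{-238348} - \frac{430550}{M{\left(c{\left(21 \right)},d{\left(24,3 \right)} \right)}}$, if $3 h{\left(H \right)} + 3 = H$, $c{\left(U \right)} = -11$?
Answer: $\frac{2078549337}{238348} \approx 8720.7$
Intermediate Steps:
$h{\left(H \right)} = -1 + \frac{H}{3}$
$M{\left(p,t \right)} = - \frac{122}{3} + p + p t$ ($M{\left(p,t \right)} = \left(-45 + \left(-1 + \frac{1}{3} \cdot 16\right)\right) + \left(t p + p\right) = \left(-45 + \left(-1 + \frac{16}{3}\right)\right) + \left(p t + p\right) = \left(-45 + \frac{13}{3}\right) + \left(p + p t\right) = - \frac{122}{3} + \left(p + p t\right) = - \frac{122}{3} + p + p t$)
$- \frac{154777}{-238348} - \frac{430550}{M{\left(c{\left(21 \right)},d{\left(24,3 \right)} \right)}} = - \frac{154777}{-238348} - \frac{430550}{- \frac{122}{3} - 11 - 11 \left(- \frac{5}{24}\right)} = \left(-154777\right) \left(- \frac{1}{238348}\right) - \frac{430550}{- \frac{122}{3} - 11 - 11 \left(\left(-5\right) \frac{1}{24}\right)} = \frac{154777}{238348} - \frac{430550}{- \frac{122}{3} - 11 - - \frac{55}{24}} = \frac{154777}{238348} - \frac{430550}{- \frac{122}{3} - 11 + \frac{55}{24}} = \frac{154777}{238348} - \frac{430550}{- \frac{395}{8}} = \frac{154777}{238348} - -8720 = \frac{154777}{238348} + 8720 = \frac{2078549337}{238348}$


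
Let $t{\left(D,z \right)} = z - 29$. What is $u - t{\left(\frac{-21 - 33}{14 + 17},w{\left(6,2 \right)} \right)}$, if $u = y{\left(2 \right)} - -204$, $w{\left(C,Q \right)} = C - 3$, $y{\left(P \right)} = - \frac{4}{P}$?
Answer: $228$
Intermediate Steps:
$w{\left(C,Q \right)} = -3 + C$ ($w{\left(C,Q \right)} = C - 3 = -3 + C$)
$t{\left(D,z \right)} = -29 + z$ ($t{\left(D,z \right)} = z - 29 = -29 + z$)
$u = 202$ ($u = - \frac{4}{2} - -204 = \left(-4\right) \frac{1}{2} + 204 = -2 + 204 = 202$)
$u - t{\left(\frac{-21 - 33}{14 + 17},w{\left(6,2 \right)} \right)} = 202 - \left(-29 + \left(-3 + 6\right)\right) = 202 - \left(-29 + 3\right) = 202 - -26 = 202 + 26 = 228$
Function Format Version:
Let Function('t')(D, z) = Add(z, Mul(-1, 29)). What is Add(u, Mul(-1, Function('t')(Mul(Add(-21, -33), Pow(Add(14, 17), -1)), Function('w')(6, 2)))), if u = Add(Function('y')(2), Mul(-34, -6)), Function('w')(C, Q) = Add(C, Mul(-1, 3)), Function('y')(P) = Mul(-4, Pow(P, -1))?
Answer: 228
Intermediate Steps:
Function('w')(C, Q) = Add(-3, C) (Function('w')(C, Q) = Add(C, -3) = Add(-3, C))
Function('t')(D, z) = Add(-29, z) (Function('t')(D, z) = Add(z, -29) = Add(-29, z))
u = 202 (u = Add(Mul(-4, Pow(2, -1)), Mul(-34, -6)) = Add(Mul(-4, Rational(1, 2)), 204) = Add(-2, 204) = 202)
Add(u, Mul(-1, Function('t')(Mul(Add(-21, -33), Pow(Add(14, 17), -1)), Function('w')(6, 2)))) = Add(202, Mul(-1, Add(-29, Add(-3, 6)))) = Add(202, Mul(-1, Add(-29, 3))) = Add(202, Mul(-1, -26)) = Add(202, 26) = 228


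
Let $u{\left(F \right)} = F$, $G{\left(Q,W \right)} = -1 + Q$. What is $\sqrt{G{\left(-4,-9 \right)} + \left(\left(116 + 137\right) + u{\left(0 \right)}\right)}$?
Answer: $2 \sqrt{62} \approx 15.748$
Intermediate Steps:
$\sqrt{G{\left(-4,-9 \right)} + \left(\left(116 + 137\right) + u{\left(0 \right)}\right)} = \sqrt{\left(-1 - 4\right) + \left(\left(116 + 137\right) + 0\right)} = \sqrt{-5 + \left(253 + 0\right)} = \sqrt{-5 + 253} = \sqrt{248} = 2 \sqrt{62}$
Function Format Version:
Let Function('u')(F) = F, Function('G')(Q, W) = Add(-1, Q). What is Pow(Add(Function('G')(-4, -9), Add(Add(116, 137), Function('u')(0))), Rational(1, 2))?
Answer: Mul(2, Pow(62, Rational(1, 2))) ≈ 15.748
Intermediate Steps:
Pow(Add(Function('G')(-4, -9), Add(Add(116, 137), Function('u')(0))), Rational(1, 2)) = Pow(Add(Add(-1, -4), Add(Add(116, 137), 0)), Rational(1, 2)) = Pow(Add(-5, Add(253, 0)), Rational(1, 2)) = Pow(Add(-5, 253), Rational(1, 2)) = Pow(248, Rational(1, 2)) = Mul(2, Pow(62, Rational(1, 2)))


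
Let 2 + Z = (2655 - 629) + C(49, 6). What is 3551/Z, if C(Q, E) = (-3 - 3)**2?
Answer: 3551/2060 ≈ 1.7238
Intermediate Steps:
C(Q, E) = 36 (C(Q, E) = (-6)**2 = 36)
Z = 2060 (Z = -2 + ((2655 - 629) + 36) = -2 + (2026 + 36) = -2 + 2062 = 2060)
3551/Z = 3551/2060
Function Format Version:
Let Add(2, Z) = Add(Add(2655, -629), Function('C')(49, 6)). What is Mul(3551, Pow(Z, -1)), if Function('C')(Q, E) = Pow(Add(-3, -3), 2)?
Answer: Rational(3551, 2060) ≈ 1.7238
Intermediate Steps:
Function('C')(Q, E) = 36 (Function('C')(Q, E) = Pow(-6, 2) = 36)
Z = 2060 (Z = Add(-2, Add(Add(2655, -629), 36)) = Add(-2, Add(2026, 36)) = Add(-2, 2062) = 2060)
Mul(3551, Pow(Z, -1)) = Mul(3551, Pow(2060, -1)) = Mul(3551, Rational(1, 2060)) = Rational(3551, 2060)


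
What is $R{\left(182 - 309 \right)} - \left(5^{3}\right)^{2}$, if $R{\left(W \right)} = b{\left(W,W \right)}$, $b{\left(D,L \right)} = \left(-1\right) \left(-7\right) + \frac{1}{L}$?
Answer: $- \frac{1983487}{127} \approx -15618.0$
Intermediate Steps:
$b{\left(D,L \right)} = 7 + \frac{1}{L}$
$R{\left(W \right)} = 7 + \frac{1}{W}$
$R{\left(182 - 309 \right)} - \left(5^{3}\right)^{2} = \left(7 + \frac{1}{182 - 309}\right) - \left(5^{3}\right)^{2} = \left(7 + \frac{1}{-127}\right) - 125^{2} = \left(7 - \frac{1}{127}\right) - 15625 = \frac{888}{127} - 15625 = - \frac{1983487}{127}$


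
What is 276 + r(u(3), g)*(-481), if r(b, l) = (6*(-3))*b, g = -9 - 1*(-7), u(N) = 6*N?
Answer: 156120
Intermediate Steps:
g = -2 (g = -9 + 7 = -2)
r(b, l) = -18*b
276 + r(u(3), g)*(-481) = 276 - 108*3*(-481) = 276 - 18*18*(-481) = 276 - 324*(-481) = 276 + 155844 = 156120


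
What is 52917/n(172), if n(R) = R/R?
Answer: 52917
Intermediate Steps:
n(R) = 1
52917/n(172) = 52917/1 = 52917*1 = 52917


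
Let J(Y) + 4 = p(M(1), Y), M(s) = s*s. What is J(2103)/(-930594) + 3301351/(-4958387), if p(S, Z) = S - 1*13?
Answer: -219438435593/329588942277 ≈ -0.66579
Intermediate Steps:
M(s) = s**2
p(S, Z) = -13 + S (p(S, Z) = S - 13 = -13 + S)
J(Y) = -16 (J(Y) = -4 + (-13 + 1**2) = -4 + (-13 + 1) = -4 - 12 = -16)
J(2103)/(-930594) + 3301351/(-4958387) = -16/(-930594) + 3301351/(-4958387) = -16*(-1/930594) + 3301351*(-1/4958387) = 8/465297 - 3301351/4958387 = -219438435593/329588942277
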